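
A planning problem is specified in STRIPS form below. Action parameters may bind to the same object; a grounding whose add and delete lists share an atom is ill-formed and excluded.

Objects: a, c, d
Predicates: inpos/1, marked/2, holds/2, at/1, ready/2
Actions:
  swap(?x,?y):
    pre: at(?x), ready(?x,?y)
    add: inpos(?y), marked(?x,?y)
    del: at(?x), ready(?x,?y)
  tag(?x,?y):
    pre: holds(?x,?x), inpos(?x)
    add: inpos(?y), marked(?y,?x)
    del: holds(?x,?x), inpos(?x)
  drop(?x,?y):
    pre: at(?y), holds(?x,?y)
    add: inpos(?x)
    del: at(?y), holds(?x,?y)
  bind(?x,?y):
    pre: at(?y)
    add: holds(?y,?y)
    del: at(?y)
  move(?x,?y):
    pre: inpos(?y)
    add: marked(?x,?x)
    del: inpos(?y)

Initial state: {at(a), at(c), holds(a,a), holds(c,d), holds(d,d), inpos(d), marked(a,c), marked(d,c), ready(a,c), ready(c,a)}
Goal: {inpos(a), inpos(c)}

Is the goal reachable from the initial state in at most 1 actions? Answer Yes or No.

1. swap(a,c)  →  {at(c), holds(a,a), holds(c,d), holds(d,d), inpos(c), inpos(d), marked(a,c), marked(d,c), ready(c,a)}
2. swap(c,a)  →  {holds(a,a), holds(c,d), holds(d,d), inpos(a), inpos(c), inpos(d), marked(a,c), marked(c,a), marked(d,c)}
optimal plan length = 2; 2 > 1

No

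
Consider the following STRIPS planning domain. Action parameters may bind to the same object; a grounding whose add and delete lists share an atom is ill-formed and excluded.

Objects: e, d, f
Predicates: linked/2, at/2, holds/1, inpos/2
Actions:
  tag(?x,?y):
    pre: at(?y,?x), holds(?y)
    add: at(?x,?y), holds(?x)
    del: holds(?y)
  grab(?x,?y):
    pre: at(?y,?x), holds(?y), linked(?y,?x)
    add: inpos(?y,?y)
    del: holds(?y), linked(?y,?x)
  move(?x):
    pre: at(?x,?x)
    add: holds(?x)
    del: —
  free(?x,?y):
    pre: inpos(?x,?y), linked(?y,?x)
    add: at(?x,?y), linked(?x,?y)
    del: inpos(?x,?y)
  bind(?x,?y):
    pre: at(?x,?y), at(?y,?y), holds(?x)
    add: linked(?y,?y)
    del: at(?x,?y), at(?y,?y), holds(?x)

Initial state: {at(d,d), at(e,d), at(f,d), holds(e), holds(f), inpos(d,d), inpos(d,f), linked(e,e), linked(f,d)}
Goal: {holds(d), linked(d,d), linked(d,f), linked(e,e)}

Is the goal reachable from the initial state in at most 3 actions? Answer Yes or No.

Yes

1. tag(d,e)  →  {at(d,d), at(d,e), at(e,d), at(f,d), holds(d), holds(f), inpos(d,d), inpos(d,f), linked(e,e), linked(f,d)}
2. free(d,f)  →  {at(d,d), at(d,e), at(d,f), at(e,d), at(f,d), holds(d), holds(f), inpos(d,d), linked(d,f), linked(e,e), linked(f,d)}
3. bind(f,d)  →  {at(d,e), at(d,f), at(e,d), holds(d), inpos(d,d), linked(d,d), linked(d,f), linked(e,e), linked(f,d)}
optimal plan length = 3; 3 ≤ 3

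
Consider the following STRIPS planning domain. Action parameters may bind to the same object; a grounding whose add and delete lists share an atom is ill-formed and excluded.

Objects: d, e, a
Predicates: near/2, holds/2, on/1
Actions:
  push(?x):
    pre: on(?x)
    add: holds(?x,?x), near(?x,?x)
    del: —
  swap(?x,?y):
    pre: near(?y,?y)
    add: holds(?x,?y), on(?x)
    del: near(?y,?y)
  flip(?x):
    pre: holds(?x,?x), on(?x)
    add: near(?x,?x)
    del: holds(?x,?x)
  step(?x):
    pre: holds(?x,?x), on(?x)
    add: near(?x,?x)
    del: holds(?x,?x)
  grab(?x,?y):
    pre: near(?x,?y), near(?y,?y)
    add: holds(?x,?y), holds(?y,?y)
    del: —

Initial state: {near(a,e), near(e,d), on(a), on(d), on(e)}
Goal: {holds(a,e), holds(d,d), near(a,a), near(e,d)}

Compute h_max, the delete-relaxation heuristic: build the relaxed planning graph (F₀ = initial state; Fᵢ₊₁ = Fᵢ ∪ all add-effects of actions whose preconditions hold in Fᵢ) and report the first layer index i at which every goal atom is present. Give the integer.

F0 = init (5 atoms)
F1 = F0 ∪ {holds(a,a), holds(d,d), holds(e,e), near(a,a), near(d,d), near(e,e)}  (11 atoms)
F2 = F1 ∪ {holds(a,d), holds(a,e), holds(d,a), holds(d,e), holds(e,a), holds(e,d)}  (17 atoms)
goal ⊆ F2  ⇒  h_max = 2

2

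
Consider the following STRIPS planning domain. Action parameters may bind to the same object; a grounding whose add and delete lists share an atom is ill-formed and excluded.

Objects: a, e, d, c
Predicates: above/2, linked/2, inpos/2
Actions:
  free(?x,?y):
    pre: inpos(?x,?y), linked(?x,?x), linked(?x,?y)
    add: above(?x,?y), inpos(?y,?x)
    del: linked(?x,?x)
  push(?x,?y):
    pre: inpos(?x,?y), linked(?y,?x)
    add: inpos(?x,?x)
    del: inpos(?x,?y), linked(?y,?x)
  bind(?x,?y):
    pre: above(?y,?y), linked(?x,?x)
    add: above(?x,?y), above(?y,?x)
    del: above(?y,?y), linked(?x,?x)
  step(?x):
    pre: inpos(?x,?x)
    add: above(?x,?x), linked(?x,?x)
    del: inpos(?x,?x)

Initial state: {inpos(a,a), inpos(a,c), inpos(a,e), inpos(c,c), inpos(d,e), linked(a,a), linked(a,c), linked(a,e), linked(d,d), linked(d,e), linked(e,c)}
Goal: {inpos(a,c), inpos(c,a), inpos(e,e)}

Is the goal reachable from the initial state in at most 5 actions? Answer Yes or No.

1. free(a,c)  →  {above(a,c), inpos(a,a), inpos(a,c), inpos(a,e), inpos(c,a), inpos(c,c), inpos(d,e), linked(a,c), linked(a,e), linked(d,d), linked(d,e), linked(e,c)}
2. free(d,e)  →  {above(a,c), above(d,e), inpos(a,a), inpos(a,c), inpos(a,e), inpos(c,a), inpos(c,c), inpos(d,e), inpos(e,d), linked(a,c), linked(a,e), linked(d,e), linked(e,c)}
3. push(e,d)  →  {above(a,c), above(d,e), inpos(a,a), inpos(a,c), inpos(a,e), inpos(c,a), inpos(c,c), inpos(d,e), inpos(e,e), linked(a,c), linked(a,e), linked(e,c)}
optimal plan length = 3; 3 ≤ 5

Yes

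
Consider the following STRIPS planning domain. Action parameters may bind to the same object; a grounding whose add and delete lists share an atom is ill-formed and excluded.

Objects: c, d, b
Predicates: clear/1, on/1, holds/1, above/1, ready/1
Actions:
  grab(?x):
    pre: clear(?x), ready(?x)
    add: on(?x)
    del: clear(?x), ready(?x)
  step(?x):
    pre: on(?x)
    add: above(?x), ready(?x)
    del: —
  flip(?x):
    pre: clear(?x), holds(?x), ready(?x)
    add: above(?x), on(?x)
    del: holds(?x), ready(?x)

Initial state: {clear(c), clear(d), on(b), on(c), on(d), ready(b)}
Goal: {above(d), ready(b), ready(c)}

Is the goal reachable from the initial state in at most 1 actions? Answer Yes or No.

1. step(c)  →  {above(c), clear(c), clear(d), on(b), on(c), on(d), ready(b), ready(c)}
2. step(d)  →  {above(c), above(d), clear(c), clear(d), on(b), on(c), on(d), ready(b), ready(c), ready(d)}
optimal plan length = 2; 2 > 1

No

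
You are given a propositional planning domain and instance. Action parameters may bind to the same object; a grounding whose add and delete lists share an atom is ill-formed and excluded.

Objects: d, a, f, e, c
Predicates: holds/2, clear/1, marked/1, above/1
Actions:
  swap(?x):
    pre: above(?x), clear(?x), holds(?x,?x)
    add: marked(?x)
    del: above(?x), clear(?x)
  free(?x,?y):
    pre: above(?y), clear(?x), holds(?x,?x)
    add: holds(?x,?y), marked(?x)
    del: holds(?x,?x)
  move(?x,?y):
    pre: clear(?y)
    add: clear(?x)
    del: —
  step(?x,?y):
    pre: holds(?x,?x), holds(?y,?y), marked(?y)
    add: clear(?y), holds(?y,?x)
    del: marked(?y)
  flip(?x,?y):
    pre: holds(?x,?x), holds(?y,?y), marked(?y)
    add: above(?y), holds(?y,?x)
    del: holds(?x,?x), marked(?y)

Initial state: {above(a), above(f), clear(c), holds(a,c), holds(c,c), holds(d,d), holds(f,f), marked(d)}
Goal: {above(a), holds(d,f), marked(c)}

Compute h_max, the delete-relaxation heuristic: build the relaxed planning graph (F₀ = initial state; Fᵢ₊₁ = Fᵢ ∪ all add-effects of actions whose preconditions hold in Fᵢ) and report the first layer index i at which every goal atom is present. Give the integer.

1

F0 = init (8 atoms)
F1 = F0 ∪ {above(d), clear(a), clear(d), clear(e), clear(f), holds(c,a), holds(c,f), holds(d,c), holds(d,f), marked(c)}  (18 atoms)
goal ⊆ F1  ⇒  h_max = 1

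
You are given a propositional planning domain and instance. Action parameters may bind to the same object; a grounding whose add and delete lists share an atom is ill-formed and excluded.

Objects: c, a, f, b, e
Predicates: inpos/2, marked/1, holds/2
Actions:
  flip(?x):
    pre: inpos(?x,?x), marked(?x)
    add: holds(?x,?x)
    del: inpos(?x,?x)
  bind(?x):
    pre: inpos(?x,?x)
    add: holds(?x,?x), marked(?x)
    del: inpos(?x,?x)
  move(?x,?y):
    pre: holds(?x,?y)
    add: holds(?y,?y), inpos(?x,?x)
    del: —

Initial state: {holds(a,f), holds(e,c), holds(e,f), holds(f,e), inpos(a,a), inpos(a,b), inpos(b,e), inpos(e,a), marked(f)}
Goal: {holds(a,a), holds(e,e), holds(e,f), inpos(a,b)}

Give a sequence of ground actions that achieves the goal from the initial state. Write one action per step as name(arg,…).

bind(a); move(f,e)

1. bind(a)  →  {holds(a,a), holds(a,f), holds(e,c), holds(e,f), holds(f,e), inpos(a,b), inpos(b,e), inpos(e,a), marked(a), marked(f)}
2. move(f,e)  →  {holds(a,a), holds(a,f), holds(e,c), holds(e,e), holds(e,f), holds(f,e), inpos(a,b), inpos(b,e), inpos(e,a), inpos(f,f), marked(a), marked(f)}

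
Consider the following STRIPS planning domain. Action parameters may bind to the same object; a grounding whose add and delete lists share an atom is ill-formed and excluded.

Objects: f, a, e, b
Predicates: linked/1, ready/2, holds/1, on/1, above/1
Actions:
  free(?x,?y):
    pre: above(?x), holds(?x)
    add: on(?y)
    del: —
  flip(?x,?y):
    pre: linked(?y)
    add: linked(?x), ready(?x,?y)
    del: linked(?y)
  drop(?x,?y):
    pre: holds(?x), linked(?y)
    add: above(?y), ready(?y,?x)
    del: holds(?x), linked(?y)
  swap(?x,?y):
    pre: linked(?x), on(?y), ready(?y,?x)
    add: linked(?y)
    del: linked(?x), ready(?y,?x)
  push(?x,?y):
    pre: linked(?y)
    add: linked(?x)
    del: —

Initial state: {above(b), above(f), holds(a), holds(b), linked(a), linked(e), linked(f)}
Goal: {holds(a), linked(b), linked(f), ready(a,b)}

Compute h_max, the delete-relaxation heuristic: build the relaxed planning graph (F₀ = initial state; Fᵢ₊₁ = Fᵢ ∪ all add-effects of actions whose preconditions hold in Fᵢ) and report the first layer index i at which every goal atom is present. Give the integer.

1

F0 = init (7 atoms)
F1 = F0 ∪ {above(a), above(e), linked(b), on(a), on(b), on(e), on(f), ready(a,a), ready(a,b), ready(a,e), ready(a,f), ready(b,a), ready(b,e), ready(b,f), ready(e,a), ready(e,b), ready(e,f), ready(f,a), ready(f,b), ready(f,e)}  (27 atoms)
goal ⊆ F1  ⇒  h_max = 1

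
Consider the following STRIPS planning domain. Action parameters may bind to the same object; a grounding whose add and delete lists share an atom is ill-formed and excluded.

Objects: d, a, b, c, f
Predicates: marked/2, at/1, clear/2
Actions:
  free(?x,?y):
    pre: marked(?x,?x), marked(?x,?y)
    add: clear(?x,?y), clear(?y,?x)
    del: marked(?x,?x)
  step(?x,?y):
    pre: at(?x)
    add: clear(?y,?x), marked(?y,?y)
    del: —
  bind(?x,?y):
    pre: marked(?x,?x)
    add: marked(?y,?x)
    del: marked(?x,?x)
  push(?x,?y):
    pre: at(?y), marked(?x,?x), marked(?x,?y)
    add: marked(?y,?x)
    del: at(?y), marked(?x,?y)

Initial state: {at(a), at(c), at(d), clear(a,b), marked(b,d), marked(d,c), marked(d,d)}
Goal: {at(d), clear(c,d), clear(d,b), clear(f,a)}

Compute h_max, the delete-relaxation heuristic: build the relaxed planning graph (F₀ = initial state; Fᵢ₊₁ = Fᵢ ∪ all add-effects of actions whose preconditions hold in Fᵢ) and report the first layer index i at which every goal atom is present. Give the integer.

2

F0 = init (7 atoms)
F1 = F0 ∪ {clear(a,a), clear(a,c), clear(a,d), clear(b,a), clear(b,c), clear(b,d), clear(c,a), clear(c,c), clear(c,d), clear(d,a), clear(d,c), clear(d,d), clear(f,a), clear(f,c), clear(f,d), marked(a,a), marked(a,d), marked(b,b), marked(c,c), marked(c,d), marked(f,d), marked(f,f)}  (29 atoms)
F2 = F1 ∪ {clear(b,b), clear(d,b), clear(d,f), clear(f,f), marked(a,b), marked(a,c), marked(a,f), marked(b,a), marked(b,c), marked(b,f), marked(c,a), marked(c,b), marked(c,f), marked(d,a), marked(d,b), marked(d,f), marked(f,a), marked(f,b), marked(f,c)}  (48 atoms)
goal ⊆ F2  ⇒  h_max = 2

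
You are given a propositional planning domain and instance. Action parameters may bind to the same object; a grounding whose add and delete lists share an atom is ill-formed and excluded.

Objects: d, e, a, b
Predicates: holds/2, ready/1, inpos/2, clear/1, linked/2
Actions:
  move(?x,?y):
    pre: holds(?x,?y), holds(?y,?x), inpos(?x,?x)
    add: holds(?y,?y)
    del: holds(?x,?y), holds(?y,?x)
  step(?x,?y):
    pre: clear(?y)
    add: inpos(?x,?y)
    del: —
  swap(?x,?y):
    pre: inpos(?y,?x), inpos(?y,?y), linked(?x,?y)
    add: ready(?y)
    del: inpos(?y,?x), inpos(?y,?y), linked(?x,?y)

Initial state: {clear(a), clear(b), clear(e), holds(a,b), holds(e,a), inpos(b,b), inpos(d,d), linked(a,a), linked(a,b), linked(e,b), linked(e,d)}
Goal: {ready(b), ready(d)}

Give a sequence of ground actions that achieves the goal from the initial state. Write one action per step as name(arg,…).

step(d,e); step(b,e); swap(e,d); swap(e,b)

1. step(d,e)  →  {clear(a), clear(b), clear(e), holds(a,b), holds(e,a), inpos(b,b), inpos(d,d), inpos(d,e), linked(a,a), linked(a,b), linked(e,b), linked(e,d)}
2. step(b,e)  →  {clear(a), clear(b), clear(e), holds(a,b), holds(e,a), inpos(b,b), inpos(b,e), inpos(d,d), inpos(d,e), linked(a,a), linked(a,b), linked(e,b), linked(e,d)}
3. swap(e,d)  →  {clear(a), clear(b), clear(e), holds(a,b), holds(e,a), inpos(b,b), inpos(b,e), linked(a,a), linked(a,b), linked(e,b), ready(d)}
4. swap(e,b)  →  {clear(a), clear(b), clear(e), holds(a,b), holds(e,a), linked(a,a), linked(a,b), ready(b), ready(d)}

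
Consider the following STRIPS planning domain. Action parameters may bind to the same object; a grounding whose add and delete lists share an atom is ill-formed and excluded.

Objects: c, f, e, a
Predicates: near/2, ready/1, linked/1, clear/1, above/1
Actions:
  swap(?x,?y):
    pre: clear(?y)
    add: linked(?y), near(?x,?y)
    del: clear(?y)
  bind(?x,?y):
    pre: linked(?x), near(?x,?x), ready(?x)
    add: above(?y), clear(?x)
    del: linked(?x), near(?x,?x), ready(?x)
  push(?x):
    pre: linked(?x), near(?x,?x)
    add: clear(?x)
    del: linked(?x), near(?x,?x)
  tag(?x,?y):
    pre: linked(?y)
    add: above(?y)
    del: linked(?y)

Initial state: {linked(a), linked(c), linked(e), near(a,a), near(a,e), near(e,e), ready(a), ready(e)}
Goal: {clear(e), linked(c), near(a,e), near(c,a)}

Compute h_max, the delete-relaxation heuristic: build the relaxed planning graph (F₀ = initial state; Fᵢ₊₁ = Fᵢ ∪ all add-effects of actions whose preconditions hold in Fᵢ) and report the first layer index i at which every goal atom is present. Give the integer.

F0 = init (8 atoms)
F1 = F0 ∪ {above(a), above(c), above(e), above(f), clear(a), clear(e)}  (14 atoms)
F2 = F1 ∪ {near(c,a), near(c,e), near(e,a), near(f,a), near(f,e)}  (19 atoms)
goal ⊆ F2  ⇒  h_max = 2

2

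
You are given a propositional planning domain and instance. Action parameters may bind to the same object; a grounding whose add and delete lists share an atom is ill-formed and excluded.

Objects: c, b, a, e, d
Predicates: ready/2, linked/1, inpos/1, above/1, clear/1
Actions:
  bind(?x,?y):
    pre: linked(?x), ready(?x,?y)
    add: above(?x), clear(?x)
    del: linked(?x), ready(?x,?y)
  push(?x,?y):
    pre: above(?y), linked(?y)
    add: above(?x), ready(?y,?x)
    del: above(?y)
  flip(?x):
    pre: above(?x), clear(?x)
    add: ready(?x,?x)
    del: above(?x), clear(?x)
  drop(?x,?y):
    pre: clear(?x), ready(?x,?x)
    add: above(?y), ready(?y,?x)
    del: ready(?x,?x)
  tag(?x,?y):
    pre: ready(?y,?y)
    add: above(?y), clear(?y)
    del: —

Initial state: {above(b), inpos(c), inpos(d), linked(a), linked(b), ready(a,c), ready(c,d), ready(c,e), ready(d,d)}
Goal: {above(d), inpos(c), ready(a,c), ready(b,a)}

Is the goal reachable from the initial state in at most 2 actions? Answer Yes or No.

Yes

1. push(a,b)  →  {above(a), inpos(c), inpos(d), linked(a), linked(b), ready(a,c), ready(b,a), ready(c,d), ready(c,e), ready(d,d)}
2. push(d,a)  →  {above(d), inpos(c), inpos(d), linked(a), linked(b), ready(a,c), ready(a,d), ready(b,a), ready(c,d), ready(c,e), ready(d,d)}
optimal plan length = 2; 2 ≤ 2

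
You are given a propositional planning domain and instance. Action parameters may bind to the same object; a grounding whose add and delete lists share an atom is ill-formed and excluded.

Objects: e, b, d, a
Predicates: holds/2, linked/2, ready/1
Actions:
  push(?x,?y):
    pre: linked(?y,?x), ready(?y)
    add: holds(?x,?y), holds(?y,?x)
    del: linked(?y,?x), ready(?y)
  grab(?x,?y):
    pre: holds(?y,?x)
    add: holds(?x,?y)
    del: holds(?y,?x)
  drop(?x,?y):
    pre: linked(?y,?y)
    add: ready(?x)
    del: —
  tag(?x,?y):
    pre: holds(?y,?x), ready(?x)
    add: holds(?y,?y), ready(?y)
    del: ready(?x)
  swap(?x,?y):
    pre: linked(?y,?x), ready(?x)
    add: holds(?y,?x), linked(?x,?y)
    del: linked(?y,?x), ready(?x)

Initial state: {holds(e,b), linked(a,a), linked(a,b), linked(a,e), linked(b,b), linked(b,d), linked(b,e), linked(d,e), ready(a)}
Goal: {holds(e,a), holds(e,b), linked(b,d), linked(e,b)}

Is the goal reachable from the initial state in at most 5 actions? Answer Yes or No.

1. push(e,a)  →  {holds(a,e), holds(e,a), holds(e,b), linked(a,a), linked(a,b), linked(b,b), linked(b,d), linked(b,e), linked(d,e)}
2. drop(e,b)  →  {holds(a,e), holds(e,a), holds(e,b), linked(a,a), linked(a,b), linked(b,b), linked(b,d), linked(b,e), linked(d,e), ready(e)}
3. swap(e,b)  →  {holds(a,e), holds(b,e), holds(e,a), holds(e,b), linked(a,a), linked(a,b), linked(b,b), linked(b,d), linked(d,e), linked(e,b)}
optimal plan length = 3; 3 ≤ 5

Yes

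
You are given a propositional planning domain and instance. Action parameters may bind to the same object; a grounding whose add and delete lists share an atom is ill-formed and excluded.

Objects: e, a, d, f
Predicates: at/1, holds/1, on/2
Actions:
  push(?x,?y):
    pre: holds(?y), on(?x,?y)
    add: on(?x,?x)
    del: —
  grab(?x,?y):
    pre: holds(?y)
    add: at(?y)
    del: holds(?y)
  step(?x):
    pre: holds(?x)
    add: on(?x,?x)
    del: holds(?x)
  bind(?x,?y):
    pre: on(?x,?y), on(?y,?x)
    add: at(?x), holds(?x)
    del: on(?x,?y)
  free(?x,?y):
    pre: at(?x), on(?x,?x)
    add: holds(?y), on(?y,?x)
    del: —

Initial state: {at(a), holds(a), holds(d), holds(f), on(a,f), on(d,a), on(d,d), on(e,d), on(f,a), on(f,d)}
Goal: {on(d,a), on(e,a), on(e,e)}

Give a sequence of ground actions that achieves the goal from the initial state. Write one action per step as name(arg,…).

1. push(e,d)  →  {at(a), holds(a), holds(d), holds(f), on(a,f), on(d,a), on(d,d), on(e,d), on(e,e), on(f,a), on(f,d)}
2. push(a,f)  →  {at(a), holds(a), holds(d), holds(f), on(a,a), on(a,f), on(d,a), on(d,d), on(e,d), on(e,e), on(f,a), on(f,d)}
3. free(a,e)  →  {at(a), holds(a), holds(d), holds(e), holds(f), on(a,a), on(a,f), on(d,a), on(d,d), on(e,a), on(e,d), on(e,e), on(f,a), on(f,d)}

push(e,d); push(a,f); free(a,e)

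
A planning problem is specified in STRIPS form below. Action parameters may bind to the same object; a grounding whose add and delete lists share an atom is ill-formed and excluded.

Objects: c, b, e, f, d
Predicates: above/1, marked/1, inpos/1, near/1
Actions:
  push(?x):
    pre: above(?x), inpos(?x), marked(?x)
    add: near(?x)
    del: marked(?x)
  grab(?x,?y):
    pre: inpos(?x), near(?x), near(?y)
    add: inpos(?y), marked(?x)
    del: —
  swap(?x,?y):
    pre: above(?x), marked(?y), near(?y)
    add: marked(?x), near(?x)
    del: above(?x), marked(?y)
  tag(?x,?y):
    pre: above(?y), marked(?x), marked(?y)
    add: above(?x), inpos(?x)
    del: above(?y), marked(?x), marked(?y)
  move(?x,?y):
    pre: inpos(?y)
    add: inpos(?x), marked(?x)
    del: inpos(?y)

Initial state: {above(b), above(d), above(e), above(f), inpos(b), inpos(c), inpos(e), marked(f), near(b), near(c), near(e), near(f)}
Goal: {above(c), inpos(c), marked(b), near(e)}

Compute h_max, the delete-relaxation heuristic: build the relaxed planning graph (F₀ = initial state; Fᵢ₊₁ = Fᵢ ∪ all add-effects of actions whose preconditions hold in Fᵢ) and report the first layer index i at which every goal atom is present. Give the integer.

F0 = init (12 atoms)
F1 = F0 ∪ {inpos(d), inpos(f), marked(b), marked(c), marked(d), marked(e), near(d)}  (19 atoms)
F2 = F1 ∪ {above(c)}  (20 atoms)
goal ⊆ F2  ⇒  h_max = 2

2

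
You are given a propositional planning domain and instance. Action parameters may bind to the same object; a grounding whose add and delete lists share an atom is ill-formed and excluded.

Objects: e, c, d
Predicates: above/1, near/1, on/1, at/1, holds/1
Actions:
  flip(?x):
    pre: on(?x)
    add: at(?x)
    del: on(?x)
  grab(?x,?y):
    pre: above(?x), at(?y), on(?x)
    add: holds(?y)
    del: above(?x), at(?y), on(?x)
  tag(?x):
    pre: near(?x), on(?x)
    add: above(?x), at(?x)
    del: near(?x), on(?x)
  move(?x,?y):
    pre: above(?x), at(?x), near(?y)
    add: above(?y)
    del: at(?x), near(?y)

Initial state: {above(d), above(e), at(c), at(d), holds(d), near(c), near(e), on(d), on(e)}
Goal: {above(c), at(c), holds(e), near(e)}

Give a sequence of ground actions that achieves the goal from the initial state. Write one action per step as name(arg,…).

1. flip(e)  →  {above(d), above(e), at(c), at(d), at(e), holds(d), near(c), near(e), on(d)}
2. move(d,c)  →  {above(c), above(d), above(e), at(c), at(e), holds(d), near(e), on(d)}
3. grab(d,e)  →  {above(c), above(e), at(c), holds(d), holds(e), near(e)}

flip(e); move(d,c); grab(d,e)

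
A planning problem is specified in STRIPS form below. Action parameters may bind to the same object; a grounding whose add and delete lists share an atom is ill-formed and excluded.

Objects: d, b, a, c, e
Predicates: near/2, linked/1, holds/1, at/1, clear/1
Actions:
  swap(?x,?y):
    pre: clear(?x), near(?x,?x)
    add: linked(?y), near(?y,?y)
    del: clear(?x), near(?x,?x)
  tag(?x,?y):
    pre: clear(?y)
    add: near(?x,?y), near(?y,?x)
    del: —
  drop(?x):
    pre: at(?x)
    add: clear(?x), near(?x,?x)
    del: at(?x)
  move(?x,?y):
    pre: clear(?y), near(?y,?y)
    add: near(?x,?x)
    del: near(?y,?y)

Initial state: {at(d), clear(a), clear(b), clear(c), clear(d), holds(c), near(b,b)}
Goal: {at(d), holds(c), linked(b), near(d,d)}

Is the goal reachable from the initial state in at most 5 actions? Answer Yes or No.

1. swap(b,d)  →  {at(d), clear(a), clear(c), clear(d), holds(c), linked(d), near(d,d)}
2. tag(a,a)  →  {at(d), clear(a), clear(c), clear(d), holds(c), linked(d), near(a,a), near(d,d)}
3. swap(a,b)  →  {at(d), clear(c), clear(d), holds(c), linked(b), linked(d), near(b,b), near(d,d)}
optimal plan length = 3; 3 ≤ 5

Yes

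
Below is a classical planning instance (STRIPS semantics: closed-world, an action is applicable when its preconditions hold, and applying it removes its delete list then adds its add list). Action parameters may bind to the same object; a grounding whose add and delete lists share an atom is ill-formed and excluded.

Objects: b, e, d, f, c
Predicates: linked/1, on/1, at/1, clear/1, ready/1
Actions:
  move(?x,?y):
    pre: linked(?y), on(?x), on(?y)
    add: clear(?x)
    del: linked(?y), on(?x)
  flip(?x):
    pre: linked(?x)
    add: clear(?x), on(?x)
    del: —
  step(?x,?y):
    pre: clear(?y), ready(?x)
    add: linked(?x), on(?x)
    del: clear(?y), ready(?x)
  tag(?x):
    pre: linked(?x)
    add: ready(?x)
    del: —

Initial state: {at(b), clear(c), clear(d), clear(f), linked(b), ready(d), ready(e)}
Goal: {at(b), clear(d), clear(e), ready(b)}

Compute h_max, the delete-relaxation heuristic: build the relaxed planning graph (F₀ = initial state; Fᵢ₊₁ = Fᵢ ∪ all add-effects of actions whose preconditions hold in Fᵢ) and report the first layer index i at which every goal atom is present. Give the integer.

2

F0 = init (7 atoms)
F1 = F0 ∪ {clear(b), linked(d), linked(e), on(b), on(d), on(e), ready(b)}  (14 atoms)
F2 = F1 ∪ {clear(e)}  (15 atoms)
goal ⊆ F2  ⇒  h_max = 2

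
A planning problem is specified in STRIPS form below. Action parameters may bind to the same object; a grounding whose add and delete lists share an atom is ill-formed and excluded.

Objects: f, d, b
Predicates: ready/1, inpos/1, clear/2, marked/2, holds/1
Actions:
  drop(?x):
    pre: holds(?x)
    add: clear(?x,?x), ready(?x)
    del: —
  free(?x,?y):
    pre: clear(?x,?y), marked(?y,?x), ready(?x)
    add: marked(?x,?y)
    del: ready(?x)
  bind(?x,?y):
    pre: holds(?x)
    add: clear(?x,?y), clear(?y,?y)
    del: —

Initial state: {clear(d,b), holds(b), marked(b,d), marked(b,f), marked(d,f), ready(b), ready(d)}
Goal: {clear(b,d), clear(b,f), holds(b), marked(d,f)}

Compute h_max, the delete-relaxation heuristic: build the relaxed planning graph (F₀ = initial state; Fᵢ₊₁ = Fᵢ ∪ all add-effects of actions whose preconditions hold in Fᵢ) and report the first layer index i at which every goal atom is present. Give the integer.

F0 = init (7 atoms)
F1 = F0 ∪ {clear(b,b), clear(b,d), clear(b,f), clear(d,d), clear(f,f), marked(d,b)}  (13 atoms)
goal ⊆ F1  ⇒  h_max = 1

1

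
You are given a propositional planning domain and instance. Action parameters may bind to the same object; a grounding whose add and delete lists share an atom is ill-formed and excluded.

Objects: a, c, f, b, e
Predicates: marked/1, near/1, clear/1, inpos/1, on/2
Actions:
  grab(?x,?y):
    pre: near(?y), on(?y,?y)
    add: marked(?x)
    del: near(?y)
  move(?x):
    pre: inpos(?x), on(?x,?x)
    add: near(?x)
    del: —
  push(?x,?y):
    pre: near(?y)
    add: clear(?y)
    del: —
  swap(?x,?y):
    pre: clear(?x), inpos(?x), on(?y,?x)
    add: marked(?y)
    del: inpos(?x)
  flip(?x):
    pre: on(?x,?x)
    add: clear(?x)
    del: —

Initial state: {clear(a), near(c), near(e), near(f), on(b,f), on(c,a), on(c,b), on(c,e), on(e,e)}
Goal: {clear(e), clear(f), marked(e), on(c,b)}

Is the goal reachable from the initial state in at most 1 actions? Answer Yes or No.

1. grab(e,e)  →  {clear(a), marked(e), near(c), near(f), on(b,f), on(c,a), on(c,b), on(c,e), on(e,e)}
2. push(a,f)  →  {clear(a), clear(f), marked(e), near(c), near(f), on(b,f), on(c,a), on(c,b), on(c,e), on(e,e)}
3. flip(e)  →  {clear(a), clear(e), clear(f), marked(e), near(c), near(f), on(b,f), on(c,a), on(c,b), on(c,e), on(e,e)}
optimal plan length = 3; 3 > 1

No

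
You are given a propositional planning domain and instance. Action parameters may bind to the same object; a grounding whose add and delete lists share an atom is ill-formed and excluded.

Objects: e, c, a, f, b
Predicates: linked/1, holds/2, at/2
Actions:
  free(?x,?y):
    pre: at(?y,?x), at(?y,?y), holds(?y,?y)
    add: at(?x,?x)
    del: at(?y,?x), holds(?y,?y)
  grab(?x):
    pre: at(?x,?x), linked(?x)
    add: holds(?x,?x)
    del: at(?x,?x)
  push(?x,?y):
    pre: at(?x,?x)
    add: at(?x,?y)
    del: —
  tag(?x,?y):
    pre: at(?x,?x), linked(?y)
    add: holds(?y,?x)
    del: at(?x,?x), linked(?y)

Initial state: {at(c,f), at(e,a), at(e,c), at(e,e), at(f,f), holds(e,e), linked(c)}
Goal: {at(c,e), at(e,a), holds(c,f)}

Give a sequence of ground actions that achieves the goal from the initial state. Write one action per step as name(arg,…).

1. free(c,e)  →  {at(c,c), at(c,f), at(e,a), at(e,e), at(f,f), linked(c)}
2. push(c,e)  →  {at(c,c), at(c,e), at(c,f), at(e,a), at(e,e), at(f,f), linked(c)}
3. tag(f,c)  →  {at(c,c), at(c,e), at(c,f), at(e,a), at(e,e), holds(c,f)}

free(c,e); push(c,e); tag(f,c)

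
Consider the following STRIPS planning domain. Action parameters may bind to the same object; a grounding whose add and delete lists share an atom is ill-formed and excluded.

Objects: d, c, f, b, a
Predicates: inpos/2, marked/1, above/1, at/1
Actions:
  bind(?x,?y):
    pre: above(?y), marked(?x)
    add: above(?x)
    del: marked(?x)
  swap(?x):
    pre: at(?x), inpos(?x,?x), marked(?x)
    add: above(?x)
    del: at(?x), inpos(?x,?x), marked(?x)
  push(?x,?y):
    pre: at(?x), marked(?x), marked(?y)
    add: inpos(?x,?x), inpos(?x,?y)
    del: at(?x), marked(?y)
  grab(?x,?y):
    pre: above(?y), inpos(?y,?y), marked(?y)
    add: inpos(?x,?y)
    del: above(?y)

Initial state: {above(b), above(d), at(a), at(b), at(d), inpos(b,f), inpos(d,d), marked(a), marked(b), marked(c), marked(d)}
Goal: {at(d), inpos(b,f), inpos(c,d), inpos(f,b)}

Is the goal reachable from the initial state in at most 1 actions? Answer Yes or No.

No

1. push(b,c)  →  {above(b), above(d), at(a), at(d), inpos(b,b), inpos(b,c), inpos(b,f), inpos(d,d), marked(a), marked(b), marked(d)}
2. grab(c,d)  →  {above(b), at(a), at(d), inpos(b,b), inpos(b,c), inpos(b,f), inpos(c,d), inpos(d,d), marked(a), marked(b), marked(d)}
3. grab(f,b)  →  {at(a), at(d), inpos(b,b), inpos(b,c), inpos(b,f), inpos(c,d), inpos(d,d), inpos(f,b), marked(a), marked(b), marked(d)}
optimal plan length = 3; 3 > 1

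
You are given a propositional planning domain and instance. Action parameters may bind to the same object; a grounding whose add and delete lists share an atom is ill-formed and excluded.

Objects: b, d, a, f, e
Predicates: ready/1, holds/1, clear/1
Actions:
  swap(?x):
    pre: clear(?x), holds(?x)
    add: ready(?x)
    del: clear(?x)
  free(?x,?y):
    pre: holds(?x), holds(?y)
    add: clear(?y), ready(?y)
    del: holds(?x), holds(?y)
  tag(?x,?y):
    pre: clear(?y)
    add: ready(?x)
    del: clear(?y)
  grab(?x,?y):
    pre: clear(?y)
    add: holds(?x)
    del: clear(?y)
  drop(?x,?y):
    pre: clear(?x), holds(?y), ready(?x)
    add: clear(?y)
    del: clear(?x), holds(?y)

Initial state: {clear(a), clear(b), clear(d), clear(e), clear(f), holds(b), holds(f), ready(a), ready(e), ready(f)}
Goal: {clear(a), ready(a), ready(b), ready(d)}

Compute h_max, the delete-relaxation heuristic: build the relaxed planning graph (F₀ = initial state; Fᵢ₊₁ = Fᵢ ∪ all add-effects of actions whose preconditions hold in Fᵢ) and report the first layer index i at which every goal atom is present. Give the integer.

F0 = init (10 atoms)
F1 = F0 ∪ {holds(a), holds(d), holds(e), ready(b), ready(d)}  (15 atoms)
goal ⊆ F1  ⇒  h_max = 1

1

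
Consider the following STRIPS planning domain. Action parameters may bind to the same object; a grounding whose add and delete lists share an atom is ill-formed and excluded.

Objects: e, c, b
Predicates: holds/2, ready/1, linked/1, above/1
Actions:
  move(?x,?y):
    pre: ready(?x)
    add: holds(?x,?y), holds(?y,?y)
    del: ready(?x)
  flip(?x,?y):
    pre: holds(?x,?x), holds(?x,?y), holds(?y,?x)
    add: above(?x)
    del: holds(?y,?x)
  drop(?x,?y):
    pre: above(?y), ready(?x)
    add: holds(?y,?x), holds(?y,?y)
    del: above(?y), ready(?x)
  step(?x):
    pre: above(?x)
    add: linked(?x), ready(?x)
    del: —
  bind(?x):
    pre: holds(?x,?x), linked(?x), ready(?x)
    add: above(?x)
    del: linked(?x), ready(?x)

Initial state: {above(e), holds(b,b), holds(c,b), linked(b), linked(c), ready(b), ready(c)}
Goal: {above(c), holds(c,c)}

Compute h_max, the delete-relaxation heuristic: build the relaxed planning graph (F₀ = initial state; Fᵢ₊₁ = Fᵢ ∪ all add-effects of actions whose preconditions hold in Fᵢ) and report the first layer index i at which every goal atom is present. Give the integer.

2

F0 = init (7 atoms)
F1 = F0 ∪ {above(b), holds(b,c), holds(b,e), holds(c,c), holds(c,e), holds(e,b), holds(e,c), holds(e,e), linked(e), ready(e)}  (17 atoms)
F2 = F1 ∪ {above(c)}  (18 atoms)
goal ⊆ F2  ⇒  h_max = 2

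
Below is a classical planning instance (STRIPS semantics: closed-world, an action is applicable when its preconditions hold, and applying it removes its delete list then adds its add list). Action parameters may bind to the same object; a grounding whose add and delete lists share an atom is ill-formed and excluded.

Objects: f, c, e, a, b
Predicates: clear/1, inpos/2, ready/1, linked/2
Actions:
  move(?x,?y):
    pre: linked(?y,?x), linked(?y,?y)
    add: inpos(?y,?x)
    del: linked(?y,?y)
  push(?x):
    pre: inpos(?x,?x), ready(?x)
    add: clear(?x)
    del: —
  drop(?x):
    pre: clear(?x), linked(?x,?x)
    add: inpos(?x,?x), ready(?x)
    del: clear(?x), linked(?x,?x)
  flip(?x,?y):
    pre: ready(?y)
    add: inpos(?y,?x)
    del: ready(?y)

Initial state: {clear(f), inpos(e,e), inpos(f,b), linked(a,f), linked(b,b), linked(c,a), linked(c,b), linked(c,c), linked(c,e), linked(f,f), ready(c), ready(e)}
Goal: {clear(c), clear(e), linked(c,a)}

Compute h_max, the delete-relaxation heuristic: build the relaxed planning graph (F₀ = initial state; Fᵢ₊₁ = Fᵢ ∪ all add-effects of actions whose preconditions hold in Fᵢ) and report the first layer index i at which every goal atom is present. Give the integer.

F0 = init (12 atoms)
F1 = F0 ∪ {clear(e), inpos(b,b), inpos(c,a), inpos(c,b), inpos(c,c), inpos(c,e), inpos(c,f), inpos(e,a), inpos(e,b), inpos(e,c), inpos(e,f), inpos(f,f), ready(f)}  (25 atoms)
F2 = F1 ∪ {clear(c), inpos(f,a), inpos(f,c), inpos(f,e)}  (29 atoms)
goal ⊆ F2  ⇒  h_max = 2

2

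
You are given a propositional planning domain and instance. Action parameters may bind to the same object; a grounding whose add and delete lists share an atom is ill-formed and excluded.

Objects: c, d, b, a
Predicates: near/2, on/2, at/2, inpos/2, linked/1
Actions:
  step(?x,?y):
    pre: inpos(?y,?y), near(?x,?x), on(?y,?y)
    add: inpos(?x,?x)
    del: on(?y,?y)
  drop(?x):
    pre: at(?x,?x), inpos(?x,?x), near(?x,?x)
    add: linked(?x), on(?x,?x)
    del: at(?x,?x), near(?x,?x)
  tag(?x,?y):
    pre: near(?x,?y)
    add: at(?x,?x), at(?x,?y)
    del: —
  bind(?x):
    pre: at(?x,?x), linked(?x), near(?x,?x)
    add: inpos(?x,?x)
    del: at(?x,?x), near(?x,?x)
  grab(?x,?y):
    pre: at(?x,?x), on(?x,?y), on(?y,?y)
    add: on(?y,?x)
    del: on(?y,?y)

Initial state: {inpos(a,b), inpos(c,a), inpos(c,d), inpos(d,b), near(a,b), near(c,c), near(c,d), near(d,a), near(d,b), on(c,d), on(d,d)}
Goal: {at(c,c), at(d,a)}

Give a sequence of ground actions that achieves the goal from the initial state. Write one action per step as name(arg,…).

1. tag(c,c)  →  {at(c,c), inpos(a,b), inpos(c,a), inpos(c,d), inpos(d,b), near(a,b), near(c,c), near(c,d), near(d,a), near(d,b), on(c,d), on(d,d)}
2. tag(d,a)  →  {at(c,c), at(d,a), at(d,d), inpos(a,b), inpos(c,a), inpos(c,d), inpos(d,b), near(a,b), near(c,c), near(c,d), near(d,a), near(d,b), on(c,d), on(d,d)}

tag(c,c); tag(d,a)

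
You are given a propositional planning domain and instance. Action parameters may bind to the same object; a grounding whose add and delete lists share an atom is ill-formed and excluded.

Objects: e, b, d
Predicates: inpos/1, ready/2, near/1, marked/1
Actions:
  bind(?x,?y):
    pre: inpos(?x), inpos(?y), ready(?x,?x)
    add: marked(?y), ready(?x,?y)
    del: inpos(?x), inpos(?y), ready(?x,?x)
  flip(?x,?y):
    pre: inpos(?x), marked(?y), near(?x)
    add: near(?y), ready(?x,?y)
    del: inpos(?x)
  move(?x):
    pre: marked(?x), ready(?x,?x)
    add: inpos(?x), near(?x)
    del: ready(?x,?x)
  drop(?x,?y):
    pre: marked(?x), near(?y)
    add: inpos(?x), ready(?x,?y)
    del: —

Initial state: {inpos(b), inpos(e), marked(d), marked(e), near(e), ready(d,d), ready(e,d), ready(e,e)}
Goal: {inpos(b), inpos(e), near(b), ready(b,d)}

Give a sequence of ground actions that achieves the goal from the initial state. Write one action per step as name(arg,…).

bind(e,b); move(d); flip(d,b); drop(e,e); drop(b,d)

1. bind(e,b)  →  {marked(b), marked(d), marked(e), near(e), ready(d,d), ready(e,b), ready(e,d)}
2. move(d)  →  {inpos(d), marked(b), marked(d), marked(e), near(d), near(e), ready(e,b), ready(e,d)}
3. flip(d,b)  →  {marked(b), marked(d), marked(e), near(b), near(d), near(e), ready(d,b), ready(e,b), ready(e,d)}
4. drop(e,e)  →  {inpos(e), marked(b), marked(d), marked(e), near(b), near(d), near(e), ready(d,b), ready(e,b), ready(e,d), ready(e,e)}
5. drop(b,d)  →  {inpos(b), inpos(e), marked(b), marked(d), marked(e), near(b), near(d), near(e), ready(b,d), ready(d,b), ready(e,b), ready(e,d), ready(e,e)}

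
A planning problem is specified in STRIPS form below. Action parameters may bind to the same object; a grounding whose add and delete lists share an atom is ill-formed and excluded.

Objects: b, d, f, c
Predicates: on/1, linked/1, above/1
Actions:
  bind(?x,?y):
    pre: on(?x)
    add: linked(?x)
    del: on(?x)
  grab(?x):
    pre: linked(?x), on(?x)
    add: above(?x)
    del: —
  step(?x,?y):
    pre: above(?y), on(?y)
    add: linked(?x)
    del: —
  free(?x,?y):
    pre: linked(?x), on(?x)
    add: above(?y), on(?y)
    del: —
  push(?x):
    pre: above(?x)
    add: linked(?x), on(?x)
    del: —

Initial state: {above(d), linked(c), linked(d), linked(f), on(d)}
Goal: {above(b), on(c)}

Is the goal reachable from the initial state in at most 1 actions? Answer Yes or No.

No

1. free(d,b)  →  {above(b), above(d), linked(c), linked(d), linked(f), on(b), on(d)}
2. free(d,c)  →  {above(b), above(c), above(d), linked(c), linked(d), linked(f), on(b), on(c), on(d)}
optimal plan length = 2; 2 > 1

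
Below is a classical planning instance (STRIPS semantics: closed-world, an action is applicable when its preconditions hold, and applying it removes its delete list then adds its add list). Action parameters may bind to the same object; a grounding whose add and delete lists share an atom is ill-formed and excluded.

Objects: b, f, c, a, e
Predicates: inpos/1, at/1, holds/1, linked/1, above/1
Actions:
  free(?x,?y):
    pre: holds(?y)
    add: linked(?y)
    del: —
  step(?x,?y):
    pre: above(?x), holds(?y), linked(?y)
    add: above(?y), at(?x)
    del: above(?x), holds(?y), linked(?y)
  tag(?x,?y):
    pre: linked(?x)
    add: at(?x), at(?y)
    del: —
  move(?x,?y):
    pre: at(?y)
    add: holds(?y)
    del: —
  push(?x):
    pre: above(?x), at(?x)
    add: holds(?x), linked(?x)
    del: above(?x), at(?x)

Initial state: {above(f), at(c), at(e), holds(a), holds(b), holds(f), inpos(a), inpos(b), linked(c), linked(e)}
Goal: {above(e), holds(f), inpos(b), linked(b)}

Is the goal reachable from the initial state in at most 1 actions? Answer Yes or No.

1. free(b,b)  →  {above(f), at(c), at(e), holds(a), holds(b), holds(f), inpos(a), inpos(b), linked(b), linked(c), linked(e)}
2. move(b,e)  →  {above(f), at(c), at(e), holds(a), holds(b), holds(e), holds(f), inpos(a), inpos(b), linked(b), linked(c), linked(e)}
3. step(f,e)  →  {above(e), at(c), at(e), at(f), holds(a), holds(b), holds(f), inpos(a), inpos(b), linked(b), linked(c)}
optimal plan length = 3; 3 > 1

No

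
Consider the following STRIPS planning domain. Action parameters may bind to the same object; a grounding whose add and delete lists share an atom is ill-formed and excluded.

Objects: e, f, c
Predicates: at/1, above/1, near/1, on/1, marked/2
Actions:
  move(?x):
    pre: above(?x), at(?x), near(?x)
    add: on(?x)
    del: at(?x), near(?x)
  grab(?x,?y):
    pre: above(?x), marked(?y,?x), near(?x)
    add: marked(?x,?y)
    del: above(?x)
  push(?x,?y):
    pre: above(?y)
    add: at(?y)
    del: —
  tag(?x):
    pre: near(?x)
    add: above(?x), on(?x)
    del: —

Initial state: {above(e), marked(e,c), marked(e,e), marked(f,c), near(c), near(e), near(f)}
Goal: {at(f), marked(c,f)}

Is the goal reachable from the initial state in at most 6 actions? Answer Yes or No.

1. tag(f)  →  {above(e), above(f), marked(e,c), marked(e,e), marked(f,c), near(c), near(e), near(f), on(f)}
2. push(e,f)  →  {above(e), above(f), at(f), marked(e,c), marked(e,e), marked(f,c), near(c), near(e), near(f), on(f)}
3. tag(c)  →  {above(c), above(e), above(f), at(f), marked(e,c), marked(e,e), marked(f,c), near(c), near(e), near(f), on(c), on(f)}
4. grab(c,f)  →  {above(e), above(f), at(f), marked(c,f), marked(e,c), marked(e,e), marked(f,c), near(c), near(e), near(f), on(c), on(f)}
optimal plan length = 4; 4 ≤ 6

Yes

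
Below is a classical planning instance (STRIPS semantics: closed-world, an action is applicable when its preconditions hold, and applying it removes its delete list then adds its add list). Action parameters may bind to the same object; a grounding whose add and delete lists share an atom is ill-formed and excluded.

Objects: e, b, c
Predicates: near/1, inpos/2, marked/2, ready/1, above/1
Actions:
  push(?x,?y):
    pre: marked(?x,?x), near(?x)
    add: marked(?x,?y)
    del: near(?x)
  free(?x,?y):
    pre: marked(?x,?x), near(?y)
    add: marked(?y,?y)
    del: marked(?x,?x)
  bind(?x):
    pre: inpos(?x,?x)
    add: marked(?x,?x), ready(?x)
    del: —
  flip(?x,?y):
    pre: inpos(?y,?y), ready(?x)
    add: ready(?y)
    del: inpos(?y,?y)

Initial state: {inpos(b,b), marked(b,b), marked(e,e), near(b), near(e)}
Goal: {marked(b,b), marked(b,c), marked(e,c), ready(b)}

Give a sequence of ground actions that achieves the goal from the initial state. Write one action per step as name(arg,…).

push(e,c); push(b,c); bind(b)

1. push(e,c)  →  {inpos(b,b), marked(b,b), marked(e,c), marked(e,e), near(b)}
2. push(b,c)  →  {inpos(b,b), marked(b,b), marked(b,c), marked(e,c), marked(e,e)}
3. bind(b)  →  {inpos(b,b), marked(b,b), marked(b,c), marked(e,c), marked(e,e), ready(b)}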